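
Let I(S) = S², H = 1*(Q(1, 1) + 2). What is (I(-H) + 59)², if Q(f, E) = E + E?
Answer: 5625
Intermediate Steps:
Q(f, E) = 2*E
H = 4 (H = 1*(2*1 + 2) = 1*(2 + 2) = 1*4 = 4)
(I(-H) + 59)² = ((-1*4)² + 59)² = ((-4)² + 59)² = (16 + 59)² = 75² = 5625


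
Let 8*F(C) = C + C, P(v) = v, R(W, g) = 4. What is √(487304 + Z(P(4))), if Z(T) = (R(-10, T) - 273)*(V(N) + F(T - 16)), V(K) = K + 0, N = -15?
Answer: √492146 ≈ 701.53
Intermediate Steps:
F(C) = C/4 (F(C) = (C + C)/8 = (2*C)/8 = C/4)
V(K) = K
Z(T) = 5111 - 269*T/4 (Z(T) = (4 - 273)*(-15 + (T - 16)/4) = -269*(-15 + (-16 + T)/4) = -269*(-15 + (-4 + T/4)) = -269*(-19 + T/4) = 5111 - 269*T/4)
√(487304 + Z(P(4))) = √(487304 + (5111 - 269/4*4)) = √(487304 + (5111 - 269)) = √(487304 + 4842) = √492146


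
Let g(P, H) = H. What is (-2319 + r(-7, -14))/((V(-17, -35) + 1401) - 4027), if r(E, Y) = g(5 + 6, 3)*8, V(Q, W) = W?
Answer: 765/887 ≈ 0.86246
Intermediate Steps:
r(E, Y) = 24 (r(E, Y) = 3*8 = 24)
(-2319 + r(-7, -14))/((V(-17, -35) + 1401) - 4027) = (-2319 + 24)/((-35 + 1401) - 4027) = -2295/(1366 - 4027) = -2295/(-2661) = -2295*(-1/2661) = 765/887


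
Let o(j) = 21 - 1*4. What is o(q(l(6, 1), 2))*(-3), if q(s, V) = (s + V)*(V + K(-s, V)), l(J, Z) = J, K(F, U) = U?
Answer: -51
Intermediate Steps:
q(s, V) = 2*V*(V + s) (q(s, V) = (s + V)*(V + V) = (V + s)*(2*V) = 2*V*(V + s))
o(j) = 17 (o(j) = 21 - 4 = 17)
o(q(l(6, 1), 2))*(-3) = 17*(-3) = -51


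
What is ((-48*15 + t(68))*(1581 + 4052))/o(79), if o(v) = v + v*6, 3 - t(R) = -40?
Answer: -3813541/553 ≈ -6896.1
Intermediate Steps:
t(R) = 43 (t(R) = 3 - 1*(-40) = 3 + 40 = 43)
o(v) = 7*v (o(v) = v + 6*v = 7*v)
((-48*15 + t(68))*(1581 + 4052))/o(79) = ((-48*15 + 43)*(1581 + 4052))/((7*79)) = ((-720 + 43)*5633)/553 = -677*5633*(1/553) = -3813541*1/553 = -3813541/553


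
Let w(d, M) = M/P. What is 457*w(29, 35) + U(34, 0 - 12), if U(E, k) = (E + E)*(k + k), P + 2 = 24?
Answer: -19909/22 ≈ -904.95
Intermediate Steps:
P = 22 (P = -2 + 24 = 22)
U(E, k) = 4*E*k (U(E, k) = (2*E)*(2*k) = 4*E*k)
w(d, M) = M/22
457*w(29, 35) + U(34, 0 - 12) = 457*((1/22)*35) + 4*34*(0 - 12) = 457*(35/22) + 4*34*(-12) = 15995/22 - 1632 = -19909/22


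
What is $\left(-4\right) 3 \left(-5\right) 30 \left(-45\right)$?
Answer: $-81000$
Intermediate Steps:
$\left(-4\right) 3 \left(-5\right) 30 \left(-45\right) = \left(-12\right) \left(-5\right) 30 \left(-45\right) = 60 \cdot 30 \left(-45\right) = 1800 \left(-45\right) = -81000$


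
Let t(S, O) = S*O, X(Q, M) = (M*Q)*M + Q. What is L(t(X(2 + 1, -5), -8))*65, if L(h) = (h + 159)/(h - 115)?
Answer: 30225/739 ≈ 40.900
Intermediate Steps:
X(Q, M) = Q + Q*M² (X(Q, M) = Q*M² + Q = Q + Q*M²)
t(S, O) = O*S
L(h) = (159 + h)/(-115 + h)
L(t(X(2 + 1, -5), -8))*65 = ((159 - 8*(2 + 1)*(1 + (-5)²))/(-115 - 8*(2 + 1)*(1 + (-5)²)))*65 = ((159 - 24*(1 + 25))/(-115 - 24*(1 + 25)))*65 = ((159 - 24*26)/(-115 - 24*26))*65 = ((159 - 8*78)/(-115 - 8*78))*65 = ((159 - 624)/(-115 - 624))*65 = (-465/(-739))*65 = -1/739*(-465)*65 = (465/739)*65 = 30225/739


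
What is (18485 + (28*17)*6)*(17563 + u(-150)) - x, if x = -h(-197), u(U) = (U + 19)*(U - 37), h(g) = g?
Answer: 897602263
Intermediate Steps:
u(U) = (-37 + U)*(19 + U) (u(U) = (19 + U)*(-37 + U) = (-37 + U)*(19 + U))
x = 197 (x = -1*(-197) = 197)
(18485 + (28*17)*6)*(17563 + u(-150)) - x = (18485 + (28*17)*6)*(17563 + (-703 + (-150)**2 - 18*(-150))) - 1*197 = (18485 + 476*6)*(17563 + (-703 + 22500 + 2700)) - 197 = (18485 + 2856)*(17563 + 24497) - 197 = 21341*42060 - 197 = 897602460 - 197 = 897602263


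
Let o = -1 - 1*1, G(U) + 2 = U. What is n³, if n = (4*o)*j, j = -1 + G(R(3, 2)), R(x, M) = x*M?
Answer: -13824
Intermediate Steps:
R(x, M) = M*x
G(U) = -2 + U
o = -2 (o = -1 - 1 = -2)
j = 3 (j = -1 + (-2 + 2*3) = -1 + (-2 + 6) = -1 + 4 = 3)
n = -24 (n = (4*(-2))*3 = -8*3 = -24)
n³ = (-24)³ = -13824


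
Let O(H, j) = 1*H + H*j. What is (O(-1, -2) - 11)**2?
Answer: 100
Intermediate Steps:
O(H, j) = H + H*j
(O(-1, -2) - 11)**2 = (-(1 - 2) - 11)**2 = (-1*(-1) - 11)**2 = (1 - 11)**2 = (-10)**2 = 100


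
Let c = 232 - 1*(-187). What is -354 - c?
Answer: -773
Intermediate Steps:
c = 419 (c = 232 + 187 = 419)
-354 - c = -354 - 1*419 = -354 - 419 = -773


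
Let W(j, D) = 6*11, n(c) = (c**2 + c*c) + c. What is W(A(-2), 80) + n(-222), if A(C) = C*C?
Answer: 98412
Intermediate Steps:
A(C) = C**2
n(c) = c + 2*c**2 (n(c) = (c**2 + c**2) + c = 2*c**2 + c = c + 2*c**2)
W(j, D) = 66
W(A(-2), 80) + n(-222) = 66 - 222*(1 + 2*(-222)) = 66 - 222*(1 - 444) = 66 - 222*(-443) = 66 + 98346 = 98412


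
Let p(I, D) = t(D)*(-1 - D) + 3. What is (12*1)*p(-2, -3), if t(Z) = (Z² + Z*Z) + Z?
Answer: 396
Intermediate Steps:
t(Z) = Z + 2*Z² (t(Z) = (Z² + Z²) + Z = 2*Z² + Z = Z + 2*Z²)
p(I, D) = 3 + D*(1 + 2*D)*(-1 - D) (p(I, D) = (D*(1 + 2*D))*(-1 - D) + 3 = D*(1 + 2*D)*(-1 - D) + 3 = 3 + D*(1 + 2*D)*(-1 - D))
(12*1)*p(-2, -3) = (12*1)*(3 - 1*(-3) - 3*(-3)² - 2*(-3)³) = 12*(3 + 3 - 3*9 - 2*(-27)) = 12*(3 + 3 - 27 + 54) = 12*33 = 396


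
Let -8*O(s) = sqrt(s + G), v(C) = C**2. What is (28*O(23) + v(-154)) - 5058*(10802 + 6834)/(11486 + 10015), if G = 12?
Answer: 46746092/2389 - 7*sqrt(35)/2 ≈ 19547.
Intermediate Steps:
O(s) = -sqrt(12 + s)/8 (O(s) = -sqrt(s + 12)/8 = -sqrt(12 + s)/8)
(28*O(23) + v(-154)) - 5058*(10802 + 6834)/(11486 + 10015) = (28*(-sqrt(12 + 23)/8) + (-154)**2) - 5058*(10802 + 6834)/(11486 + 10015) = (28*(-sqrt(35)/8) + 23716) - 5058/(21501/17636) = (-7*sqrt(35)/2 + 23716) - 5058/(21501*(1/17636)) = (23716 - 7*sqrt(35)/2) - 5058/21501/17636 = (23716 - 7*sqrt(35)/2) - 5058*17636/21501 = (23716 - 7*sqrt(35)/2) - 9911432/2389 = 46746092/2389 - 7*sqrt(35)/2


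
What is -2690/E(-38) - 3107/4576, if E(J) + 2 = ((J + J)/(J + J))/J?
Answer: 3269367/2464 ≈ 1326.9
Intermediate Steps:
E(J) = -2 + 1/J (E(J) = -2 + ((J + J)/(J + J))/J = -2 + ((2*J)/((2*J)))/J = -2 + ((2*J)*(1/(2*J)))/J = -2 + 1/J)
-2690/E(-38) - 3107/4576 = -2690/(-2 + 1/(-38)) - 3107/4576 = -2690/(-2 - 1/38) - 3107*1/4576 = -2690/(-77/38) - 239/352 = -2690*(-38/77) - 239/352 = 102220/77 - 239/352 = 3269367/2464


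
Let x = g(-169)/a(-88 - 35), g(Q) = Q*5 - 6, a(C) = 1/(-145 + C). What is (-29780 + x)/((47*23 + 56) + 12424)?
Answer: 198288/13561 ≈ 14.622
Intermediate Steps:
g(Q) = -6 + 5*Q (g(Q) = 5*Q - 6 = -6 + 5*Q)
x = 228068 (x = (-6 + 5*(-169))/(1/(-145 + (-88 - 35))) = (-6 - 845)/(1/(-145 - 123)) = -851/(1/(-268)) = -851/(-1/268) = -851*(-268) = 228068)
(-29780 + x)/((47*23 + 56) + 12424) = (-29780 + 228068)/((47*23 + 56) + 12424) = 198288/((1081 + 56) + 12424) = 198288/(1137 + 12424) = 198288/13561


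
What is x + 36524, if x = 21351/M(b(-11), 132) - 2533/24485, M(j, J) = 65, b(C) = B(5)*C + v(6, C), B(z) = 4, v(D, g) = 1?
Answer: 11730294738/318305 ≈ 36852.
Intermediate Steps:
b(C) = 1 + 4*C (b(C) = 4*C + 1 = 1 + 4*C)
x = 104522918/318305 (x = 21351/65 - 2533/24485 = 104522918/318305 ≈ 328.37)
x + 36524 = 104522918/318305 + 36524 = 11730294738/318305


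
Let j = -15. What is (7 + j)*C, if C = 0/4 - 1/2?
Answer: 4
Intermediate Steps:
C = -½ (C = 0*(¼) - 1*½ = 0 - ½ = -½ ≈ -0.50000)
(7 + j)*C = (7 - 15)*(-½) = -8*(-½) = 4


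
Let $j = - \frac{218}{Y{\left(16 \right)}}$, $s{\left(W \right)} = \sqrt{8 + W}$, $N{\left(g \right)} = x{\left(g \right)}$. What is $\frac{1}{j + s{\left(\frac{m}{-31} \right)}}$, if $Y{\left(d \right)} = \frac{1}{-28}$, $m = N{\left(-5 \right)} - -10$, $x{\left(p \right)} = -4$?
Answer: $\frac{94612}{577511527} - \frac{11 \sqrt{62}}{1155023054} \approx 0.00016375$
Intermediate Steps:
$N{\left(g \right)} = -4$
$m = 6$ ($m = -4 - -10 = -4 + 10 = 6$)
$Y{\left(d \right)} = - \frac{1}{28}$
$j = 6104$ ($j = - \frac{218}{- \frac{1}{28}} = \left(-218\right) \left(-28\right) = 6104$)
$\frac{1}{j + s{\left(\frac{m}{-31} \right)}} = \frac{1}{6104 + \sqrt{8 + \frac{6}{-31}}} = \frac{1}{6104 + \sqrt{8 + 6 \left(- \frac{1}{31}\right)}} = \frac{1}{6104 + \sqrt{8 - \frac{6}{31}}} = \frac{1}{6104 + \sqrt{\frac{242}{31}}} = \frac{1}{6104 + \frac{11 \sqrt{62}}{31}}$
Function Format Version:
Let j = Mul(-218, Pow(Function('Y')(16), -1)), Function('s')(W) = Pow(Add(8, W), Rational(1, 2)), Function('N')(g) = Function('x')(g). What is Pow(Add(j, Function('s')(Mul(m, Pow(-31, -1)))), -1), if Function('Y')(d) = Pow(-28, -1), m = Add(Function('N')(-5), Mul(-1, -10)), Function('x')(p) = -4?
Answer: Add(Rational(94612, 577511527), Mul(Rational(-11, 1155023054), Pow(62, Rational(1, 2)))) ≈ 0.00016375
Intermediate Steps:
Function('N')(g) = -4
m = 6 (m = Add(-4, Mul(-1, -10)) = Add(-4, 10) = 6)
Function('Y')(d) = Rational(-1, 28)
j = 6104 (j = Mul(-218, Pow(Rational(-1, 28), -1)) = Mul(-218, -28) = 6104)
Pow(Add(j, Function('s')(Mul(m, Pow(-31, -1)))), -1) = Pow(Add(6104, Pow(Add(8, Mul(6, Pow(-31, -1))), Rational(1, 2))), -1) = Pow(Add(6104, Pow(Add(8, Mul(6, Rational(-1, 31))), Rational(1, 2))), -1) = Pow(Add(6104, Pow(Add(8, Rational(-6, 31)), Rational(1, 2))), -1) = Pow(Add(6104, Pow(Rational(242, 31), Rational(1, 2))), -1) = Pow(Add(6104, Mul(Rational(11, 31), Pow(62, Rational(1, 2)))), -1)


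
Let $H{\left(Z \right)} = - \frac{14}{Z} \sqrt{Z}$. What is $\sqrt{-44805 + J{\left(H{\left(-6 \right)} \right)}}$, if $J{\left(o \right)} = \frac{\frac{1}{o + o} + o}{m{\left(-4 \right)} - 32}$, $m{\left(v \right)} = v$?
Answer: $\frac{\sqrt{-2845296720 - 4053 i \sqrt{6}}}{252} \approx 0.00036928 - 211.67 i$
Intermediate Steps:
$H{\left(Z \right)} = - \frac{14}{\sqrt{Z}}$
$J{\left(o \right)} = - \frac{o}{36} - \frac{1}{72 o}$ ($J{\left(o \right)} = \frac{\frac{1}{o + o} + o}{-4 - 32} = \frac{\frac{1}{2 o} + o}{-36} = \left(\frac{1}{2 o} + o\right) \left(- \frac{1}{36}\right) = \left(o + \frac{1}{2 o}\right) \left(- \frac{1}{36}\right) = - \frac{o}{36} - \frac{1}{72 o}$)
$\sqrt{-44805 + J{\left(H{\left(-6 \right)} \right)}} = \sqrt{-44805 - \left(\frac{\left(- \frac{1}{14}\right) i \sqrt{6}}{72} + \frac{1}{36} \left(-14\right) \frac{1}{\sqrt{-6}}\right)} = \sqrt{-44805 - \left(\frac{\left(- \frac{1}{14}\right) i \sqrt{6}}{72} + \frac{1}{36} \left(-14\right) \left(- \frac{i \sqrt{6}}{6}\right)\right)} = \sqrt{-44805 - \left(\frac{\left(- \frac{1}{14}\right) i \sqrt{6}}{72} + \frac{1}{36} \cdot \frac{7}{3} i \sqrt{6}\right)} = \sqrt{-44805 - \left(\frac{7 i \sqrt{6}}{108} + \frac{1}{72} \left(- \frac{1}{14}\right) i \sqrt{6}\right)} = \sqrt{-44805 + \left(- \frac{7 i \sqrt{6}}{108} + \frac{i \sqrt{6}}{1008}\right)} = \sqrt{-44805 - \frac{193 i \sqrt{6}}{3024}}$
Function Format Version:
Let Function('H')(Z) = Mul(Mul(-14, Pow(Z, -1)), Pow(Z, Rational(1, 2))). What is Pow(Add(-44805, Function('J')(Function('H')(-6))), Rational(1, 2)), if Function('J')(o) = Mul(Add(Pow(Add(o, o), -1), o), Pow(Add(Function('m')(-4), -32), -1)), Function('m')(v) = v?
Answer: Mul(Rational(1, 252), Pow(Add(-2845296720, Mul(-4053, I, Pow(6, Rational(1, 2)))), Rational(1, 2))) ≈ Add(0.00036928, Mul(-211.67, I))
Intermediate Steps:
Function('H')(Z) = Mul(-14, Pow(Z, Rational(-1, 2)))
Function('J')(o) = Add(Mul(Rational(-1, 36), o), Mul(Rational(-1, 72), Pow(o, -1))) (Function('J')(o) = Mul(Add(Pow(Add(o, o), -1), o), Pow(Add(-4, -32), -1)) = Mul(Add(Pow(Mul(2, o), -1), o), Pow(-36, -1)) = Mul(Add(Mul(Rational(1, 2), Pow(o, -1)), o), Rational(-1, 36)) = Mul(Add(o, Mul(Rational(1, 2), Pow(o, -1))), Rational(-1, 36)) = Add(Mul(Rational(-1, 36), o), Mul(Rational(-1, 72), Pow(o, -1))))
Pow(Add(-44805, Function('J')(Function('H')(-6))), Rational(1, 2)) = Pow(Add(-44805, Add(Mul(Rational(-1, 36), Mul(-14, Pow(-6, Rational(-1, 2)))), Mul(Rational(-1, 72), Pow(Mul(-14, Pow(-6, Rational(-1, 2))), -1)))), Rational(1, 2)) = Pow(Add(-44805, Add(Mul(Rational(-1, 36), Mul(-14, Mul(Rational(-1, 6), I, Pow(6, Rational(1, 2))))), Mul(Rational(-1, 72), Pow(Mul(-14, Mul(Rational(-1, 6), I, Pow(6, Rational(1, 2)))), -1)))), Rational(1, 2)) = Pow(Add(-44805, Add(Mul(Rational(-1, 36), Mul(Rational(7, 3), I, Pow(6, Rational(1, 2)))), Mul(Rational(-1, 72), Pow(Mul(Rational(7, 3), I, Pow(6, Rational(1, 2))), -1)))), Rational(1, 2)) = Pow(Add(-44805, Add(Mul(Rational(-7, 108), I, Pow(6, Rational(1, 2))), Mul(Rational(-1, 72), Mul(Rational(-1, 14), I, Pow(6, Rational(1, 2)))))), Rational(1, 2)) = Pow(Add(-44805, Add(Mul(Rational(-7, 108), I, Pow(6, Rational(1, 2))), Mul(Rational(1, 1008), I, Pow(6, Rational(1, 2))))), Rational(1, 2)) = Pow(Add(-44805, Mul(Rational(-193, 3024), I, Pow(6, Rational(1, 2)))), Rational(1, 2))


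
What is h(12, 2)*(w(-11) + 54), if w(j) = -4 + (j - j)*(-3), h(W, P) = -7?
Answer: -350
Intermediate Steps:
w(j) = -4 (w(j) = -4 + 0*(-3) = -4 + 0 = -4)
h(12, 2)*(w(-11) + 54) = -7*(-4 + 54) = -7*50 = -350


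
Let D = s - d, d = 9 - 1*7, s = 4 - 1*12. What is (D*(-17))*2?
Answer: 340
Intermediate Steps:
s = -8 (s = 4 - 12 = -8)
d = 2 (d = 9 - 7 = 2)
D = -10 (D = -8 - 1*2 = -8 - 2 = -10)
(D*(-17))*2 = -10*(-17)*2 = 170*2 = 340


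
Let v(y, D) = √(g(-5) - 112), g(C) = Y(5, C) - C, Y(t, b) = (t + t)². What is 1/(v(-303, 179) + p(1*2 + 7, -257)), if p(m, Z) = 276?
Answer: 276/76183 - I*√7/76183 ≈ 0.0036229 - 3.4729e-5*I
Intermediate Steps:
Y(t, b) = 4*t² (Y(t, b) = (2*t)² = 4*t²)
g(C) = 100 - C (g(C) = 4*5² - C = 4*25 - C = 100 - C)
v(y, D) = I*√7 (v(y, D) = √((100 - 1*(-5)) - 112) = √((100 + 5) - 112) = √(105 - 112) = √(-7) = I*√7)
1/(v(-303, 179) + p(1*2 + 7, -257)) = 1/(I*√7 + 276) = 1/(276 + I*√7)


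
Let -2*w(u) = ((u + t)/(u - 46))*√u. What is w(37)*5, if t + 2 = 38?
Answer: 365*√37/18 ≈ 123.34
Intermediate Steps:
t = 36 (t = -2 + 38 = 36)
w(u) = -√u*(36 + u)/(2*(-46 + u)) (w(u) = -(u + 36)/(u - 46)*√u/2 = -(36 + u)/(-46 + u)*√u/2 = -√u*(36 + u)/(2*(-46 + u)))
w(37)*5 = (√37*(-36 - 1*37)/(2*(-46 + 37)))*5 = ((½)*√37*(-36 - 37)/(-9))*5 = ((½)*√37*(-⅑)*(-73))*5 = (73*√37/18)*5 = 365*√37/18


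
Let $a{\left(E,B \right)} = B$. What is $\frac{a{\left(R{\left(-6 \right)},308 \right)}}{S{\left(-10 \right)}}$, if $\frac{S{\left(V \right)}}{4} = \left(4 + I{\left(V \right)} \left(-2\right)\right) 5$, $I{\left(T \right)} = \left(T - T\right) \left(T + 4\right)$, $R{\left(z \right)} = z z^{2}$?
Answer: $\frac{77}{20} \approx 3.85$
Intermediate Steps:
$R{\left(z \right)} = z^{3}$
$I{\left(T \right)} = 0$ ($I{\left(T \right)} = 0 \left(4 + T\right) = 0$)
$S{\left(V \right)} = 80$ ($S{\left(V \right)} = 4 \left(4 + 0 \left(-2\right)\right) 5 = 4 \left(4 + 0\right) 5 = 4 \cdot 4 \cdot 5 = 4 \cdot 20 = 80$)
$\frac{a{\left(R{\left(-6 \right)},308 \right)}}{S{\left(-10 \right)}} = \frac{308}{80} = 308 \cdot \frac{1}{80} = \frac{77}{20}$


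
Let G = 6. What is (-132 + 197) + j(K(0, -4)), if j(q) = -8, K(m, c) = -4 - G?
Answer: 57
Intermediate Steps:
K(m, c) = -10 (K(m, c) = -4 - 1*6 = -4 - 6 = -10)
(-132 + 197) + j(K(0, -4)) = (-132 + 197) - 8 = 65 - 8 = 57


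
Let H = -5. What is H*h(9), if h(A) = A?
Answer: -45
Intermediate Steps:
H*h(9) = -5*9 = -45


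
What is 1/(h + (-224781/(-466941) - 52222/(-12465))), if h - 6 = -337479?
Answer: -1940139855/654735755123726 ≈ -2.9632e-6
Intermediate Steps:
h = -337473 (h = 6 - 337479 = -337473)
1/(h + (-224781/(-466941) - 52222/(-12465))) = 1/(-337473 + (-224781/(-466941) - 52222/(-12465))) = 1/(-337473 + (-224781*(-1/466941) - 52222*(-1/12465))) = 1/(-337473 + (74927/155647 + 52222/12465)) = 1/(-337473 + 9062162689/1940139855) = 1/(-654735755123726/1940139855) = -1940139855/654735755123726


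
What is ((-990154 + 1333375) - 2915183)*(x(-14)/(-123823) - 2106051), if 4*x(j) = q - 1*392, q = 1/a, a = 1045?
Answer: 1401783808975256953481/258790070 ≈ 5.4167e+12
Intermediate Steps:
q = 1/1045 ≈ 0.00095694
x(j) = -409639/4180 (x(j) = (1/1045 - 1*392)/4 = (1/1045 - 392)/4 = (¼)*(-409639/1045) = -409639/4180)
((-990154 + 1333375) - 2915183)*(x(-14)/(-123823) - 2106051) = ((-990154 + 1333375) - 2915183)*(-409639/4180/(-123823) - 2106051) = (343221 - 2915183)*(-409639/4180*(-1/123823) - 2106051) = -2571962*(409639/517580140 - 2106051) = -2571962*(-1090050171017501/517580140) = 1401783808975256953481/258790070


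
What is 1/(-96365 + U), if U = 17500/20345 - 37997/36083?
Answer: -146821727/14148504041648 ≈ -1.0377e-5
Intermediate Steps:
U = -28319293/146821727 (U = 17500*(1/20345) - 37997*1/36083 = 3500/4069 - 37997/36083 = -28319293/146821727 ≈ -0.19288)
1/(-96365 + U) = 1/(-96365 - 28319293/146821727) = 1/(-14148504041648/146821727) = -146821727/14148504041648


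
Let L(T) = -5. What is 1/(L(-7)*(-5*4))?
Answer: 1/100 ≈ 0.010000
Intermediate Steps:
1/(L(-7)*(-5*4)) = 1/(-(-25)*4) = 1/(-5*(-20)) = 1/100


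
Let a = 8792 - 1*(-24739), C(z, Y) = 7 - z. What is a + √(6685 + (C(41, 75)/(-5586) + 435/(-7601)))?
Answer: 33531 + √61487289038282019/3032799 ≈ 33613.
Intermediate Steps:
a = 33531 (a = 8792 + 24739 = 33531)
a + √(6685 + (C(41, 75)/(-5586) + 435/(-7601))) = 33531 + √(6685 + ((7 - 1*41)/(-5586) + 435/(-7601))) = 33531 + √(6685 + ((7 - 41)*(-1/5586) + 435*(-1/7601))) = 33531 + √(6685 + (-34*(-1/5586) - 435/7601)) = 33531 + √(6685 + (17/2793 - 435/7601)) = 33531 + √(6685 - 1085738/21229593) = 33531 + √(141918743467/21229593) = 33531 + √61487289038282019/3032799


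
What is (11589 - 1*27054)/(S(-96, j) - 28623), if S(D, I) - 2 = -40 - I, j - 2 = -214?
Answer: 5155/9483 ≈ 0.54360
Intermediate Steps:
j = -212 (j = 2 - 214 = -212)
S(D, I) = -38 - I (S(D, I) = 2 + (-40 - I) = -38 - I)
(11589 - 1*27054)/(S(-96, j) - 28623) = (11589 - 1*27054)/((-38 - 1*(-212)) - 28623) = (11589 - 27054)/((-38 + 212) - 28623) = -15465/(174 - 28623) = -15465/(-28449) = -15465*(-1/28449) = 5155/9483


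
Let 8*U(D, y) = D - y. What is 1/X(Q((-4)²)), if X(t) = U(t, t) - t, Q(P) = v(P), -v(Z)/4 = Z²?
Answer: 1/1024 ≈ 0.00097656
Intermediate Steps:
v(Z) = -4*Z²
U(D, y) = -y/8 + D/8 (U(D, y) = (D - y)/8 = -y/8 + D/8)
Q(P) = -4*P²
X(t) = -t (X(t) = (-t/8 + t/8) - t = 0 - t = -t)
1/X(Q((-4)²)) = 1/(-(-4)*((-4)²)²) = 1/(-(-4)*16²) = 1/(-(-4)*256) = 1/(-1*(-1024)) = 1/1024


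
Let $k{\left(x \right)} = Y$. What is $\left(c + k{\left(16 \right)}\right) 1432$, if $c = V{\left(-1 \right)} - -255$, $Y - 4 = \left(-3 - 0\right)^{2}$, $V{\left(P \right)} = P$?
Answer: $382344$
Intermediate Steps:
$Y = 13$ ($Y = 4 + \left(-3 - 0\right)^{2} = 4 + \left(-3 + 0\right)^{2} = 4 + \left(-3\right)^{2} = 4 + 9 = 13$)
$k{\left(x \right)} = 13$
$c = 254$ ($c = -1 - -255 = -1 + 255 = 254$)
$\left(c + k{\left(16 \right)}\right) 1432 = \left(254 + 13\right) 1432 = 267 \cdot 1432 = 382344$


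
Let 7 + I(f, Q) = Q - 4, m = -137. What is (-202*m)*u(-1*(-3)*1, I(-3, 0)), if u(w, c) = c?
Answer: -304414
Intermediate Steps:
I(f, Q) = -11 + Q (I(f, Q) = -7 + (Q - 4) = -7 + (-4 + Q) = -11 + Q)
(-202*m)*u(-1*(-3)*1, I(-3, 0)) = (-202*(-137))*(-11 + 0) = 27674*(-11) = -304414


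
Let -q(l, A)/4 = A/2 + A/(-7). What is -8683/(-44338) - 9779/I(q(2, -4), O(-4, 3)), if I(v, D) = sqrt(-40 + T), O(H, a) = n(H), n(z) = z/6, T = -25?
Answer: 8683/44338 + 9779*I*sqrt(65)/65 ≈ 0.19584 + 1212.9*I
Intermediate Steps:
n(z) = z/6 (n(z) = z*(1/6) = z/6)
q(l, A) = -10*A/7 (q(l, A) = -4*(A/2 + A/(-7)) = -4*(A*(1/2) + A*(-1/7)) = -4*(A/2 - A/7) = -10*A/7)
O(H, a) = H/6
I(v, D) = I*sqrt(65) (I(v, D) = sqrt(-40 - 25) = sqrt(-65) = I*sqrt(65))
-8683/(-44338) - 9779/I(q(2, -4), O(-4, 3)) = -8683/(-44338) - 9779*(-I*sqrt(65)/65) = -8683*(-1/44338) - (-9779)*I*sqrt(65)/65 = 8683/44338 + 9779*I*sqrt(65)/65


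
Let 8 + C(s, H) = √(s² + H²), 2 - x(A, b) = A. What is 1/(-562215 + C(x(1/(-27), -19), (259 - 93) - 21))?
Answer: -409860567/230433022230191 - 135*√613210/230433022230191 ≈ -1.7791e-6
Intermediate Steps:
x(A, b) = 2 - A
C(s, H) = -8 + √(H² + s²) (C(s, H) = -8 + √(s² + H²) = -8 + √(H² + s²))
1/(-562215 + C(x(1/(-27), -19), (259 - 93) - 21)) = 1/(-562215 + (-8 + √(((259 - 93) - 21)² + (2 - 1/(-27))²))) = 1/(-562215 + (-8 + √((166 - 21)² + (2 - 1*(-1/27))²))) = 1/(-562215 + (-8 + √(145² + (2 + 1/27)²))) = 1/(-562215 + (-8 + √(21025 + (55/27)²))) = 1/(-562215 + (-8 + √(21025 + 3025/729))) = 1/(-562215 + (-8 + √(15330250/729))) = 1/(-562215 + (-8 + 5*√613210/27)) = 1/(-562223 + 5*√613210/27)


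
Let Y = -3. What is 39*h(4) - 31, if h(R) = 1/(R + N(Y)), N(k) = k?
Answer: 8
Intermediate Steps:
h(R) = 1/(-3 + R) (h(R) = 1/(R - 3) = 1/(-3 + R))
39*h(4) - 31 = 39/(-3 + 4) - 31 = 39/1 - 31 = 39*1 - 31 = 39 - 31 = 8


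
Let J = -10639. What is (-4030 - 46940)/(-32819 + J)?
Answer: 8495/7243 ≈ 1.1729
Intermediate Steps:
(-4030 - 46940)/(-32819 + J) = (-4030 - 46940)/(-32819 - 10639) = -50970/(-43458) = -50970*(-1/43458) = 8495/7243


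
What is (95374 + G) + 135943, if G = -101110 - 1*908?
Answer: 129299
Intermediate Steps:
G = -102018 (G = -101110 - 908 = -102018)
(95374 + G) + 135943 = (95374 - 102018) + 135943 = -6644 + 135943 = 129299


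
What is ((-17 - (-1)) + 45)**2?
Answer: 841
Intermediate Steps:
((-17 - (-1)) + 45)**2 = ((-17 - 1*(-1)) + 45)**2 = ((-17 + 1) + 45)**2 = (-16 + 45)**2 = 29**2 = 841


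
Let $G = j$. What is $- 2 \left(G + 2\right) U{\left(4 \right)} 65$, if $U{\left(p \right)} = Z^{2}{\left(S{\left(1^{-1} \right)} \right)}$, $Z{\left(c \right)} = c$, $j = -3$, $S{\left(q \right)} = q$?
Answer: $130$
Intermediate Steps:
$G = -3$
$U{\left(p \right)} = 1$ ($U{\left(p \right)} = \left(1^{-1}\right)^{2} = 1^{2} = 1$)
$- 2 \left(G + 2\right) U{\left(4 \right)} 65 = - 2 \left(-3 + 2\right) 1 \cdot 65 = \left(-2\right) \left(-1\right) 1 \cdot 65 = 2 \cdot 1 \cdot 65 = 2 \cdot 65 = 130$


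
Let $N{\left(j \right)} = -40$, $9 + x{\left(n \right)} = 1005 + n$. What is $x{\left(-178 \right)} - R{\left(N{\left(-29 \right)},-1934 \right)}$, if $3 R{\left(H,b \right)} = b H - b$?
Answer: $- \frac{76840}{3} \approx -25613.0$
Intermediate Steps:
$x{\left(n \right)} = 996 + n$ ($x{\left(n \right)} = -9 + \left(1005 + n\right) = 996 + n$)
$R{\left(H,b \right)} = - \frac{b}{3} + \frac{H b}{3}$ ($R{\left(H,b \right)} = \frac{b H - b}{3} = \frac{H b - b}{3} = \frac{- b + H b}{3} = - \frac{b}{3} + \frac{H b}{3}$)
$x{\left(-178 \right)} - R{\left(N{\left(-29 \right)},-1934 \right)} = \left(996 - 178\right) - \frac{1}{3} \left(-1934\right) \left(-1 - 40\right) = 818 - \frac{1}{3} \left(-1934\right) \left(-41\right) = 818 - \frac{79294}{3} = - \frac{76840}{3}$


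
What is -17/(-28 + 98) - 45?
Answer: -3167/70 ≈ -45.243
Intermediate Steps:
-17/(-28 + 98) - 45 = -17/70 - 45 = -3167/70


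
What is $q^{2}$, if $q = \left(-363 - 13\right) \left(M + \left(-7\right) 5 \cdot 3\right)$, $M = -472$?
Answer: $47068170304$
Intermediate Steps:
$q = 216952$ ($q = \left(-363 - 13\right) \left(-472 + \left(-7\right) 5 \cdot 3\right) = - 376 \left(-472 - 105\right) = \left(-376\right) \left(-577\right) = 216952$)
$q^{2} = 216952^{2} = 47068170304$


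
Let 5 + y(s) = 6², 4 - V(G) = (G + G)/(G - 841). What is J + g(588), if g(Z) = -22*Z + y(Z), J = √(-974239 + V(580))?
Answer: -12905 + 5*I*√350723/3 ≈ -12905.0 + 987.03*I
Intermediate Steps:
V(G) = 4 - 2*G/(-841 + G) (V(G) = 4 - (G + G)/(G - 841) = 4 - 2*G/(-841 + G))
J = 5*I*√350723/3 (J = √(-974239 + 2*(-1682 + 580)/(-841 + 580)) = √(-974239 + 2*(-1102)/(-261)) = √(-974239 + 2*(-1/261)*(-1102)) = √(-974239 + 76/9) = √(-8768075/9) = 5*I*√350723/3 ≈ 987.03*I)
y(s) = 31 (y(s) = -5 + 6² = -5 + 36 = 31)
g(Z) = 31 - 22*Z (g(Z) = -22*Z + 31 = 31 - 22*Z)
J + g(588) = 5*I*√350723/3 + (31 - 22*588) = 5*I*√350723/3 + (31 - 12936) = 5*I*√350723/3 - 12905 = -12905 + 5*I*√350723/3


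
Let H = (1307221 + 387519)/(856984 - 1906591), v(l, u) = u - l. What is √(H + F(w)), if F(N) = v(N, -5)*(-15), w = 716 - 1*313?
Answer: 10*√7489412553623/349869 ≈ 78.220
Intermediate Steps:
w = 403 (w = 716 - 313 = 403)
H = -1694740/1049607 (H = 1694740/(-1049607) = 1694740*(-1/1049607) = -1694740/1049607 ≈ -1.6146)
F(N) = 75 + 15*N (F(N) = (-5 - N)*(-15) = 75 + 15*N)
√(H + F(w)) = √(-1694740/1049607 + (75 + 15*403)) = √(-1694740/1049607 + (75 + 6045)) = √(-1694740/1049607 + 6120) = √(6421900100/1049607) = 10*√7489412553623/349869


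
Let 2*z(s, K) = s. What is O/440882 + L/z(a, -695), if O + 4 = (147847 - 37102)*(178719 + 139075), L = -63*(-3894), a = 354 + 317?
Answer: 1083252494407/13446901 ≈ 80558.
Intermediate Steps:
a = 671
z(s, K) = s/2
L = 245322
O = 35194096526 (O = -4 + (147847 - 37102)*(178719 + 139075) = -4 + 110745*317794 = -4 + 35194096530 = 35194096526)
O/440882 + L/z(a, -695) = 35194096526/440882 + 245322/(((1/2)*671)) = 35194096526*(1/440882) + 245322/(671/2) = 17597048263/220441 + 245322*(2/671) = 17597048263/220441 + 44604/61 = 1083252494407/13446901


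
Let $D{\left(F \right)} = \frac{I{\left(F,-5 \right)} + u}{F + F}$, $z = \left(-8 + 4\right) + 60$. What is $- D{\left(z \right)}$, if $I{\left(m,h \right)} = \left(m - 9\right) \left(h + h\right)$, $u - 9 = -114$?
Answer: $\frac{575}{112} \approx 5.1339$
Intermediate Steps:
$u = -105$ ($u = 9 - 114 = -105$)
$I{\left(m,h \right)} = 2 h \left(-9 + m\right)$ ($I{\left(m,h \right)} = \left(-9 + m\right) 2 h = 2 h \left(-9 + m\right)$)
$z = 56$ ($z = -4 + 60 = 56$)
$D{\left(F \right)} = \frac{-15 - 10 F}{2 F}$ ($D{\left(F \right)} = \frac{2 \left(-5\right) \left(-9 + F\right) - 105}{F + F} = \frac{\left(90 - 10 F\right) - 105}{2 F} = \left(-15 - 10 F\right) \frac{1}{2 F} = \frac{-15 - 10 F}{2 F}$)
$- D{\left(z \right)} = - (-5 - \frac{15}{2 \cdot 56}) = - (-5 - \frac{15}{112}) = \left(-1\right) \left(- \frac{575}{112}\right) = \frac{575}{112}$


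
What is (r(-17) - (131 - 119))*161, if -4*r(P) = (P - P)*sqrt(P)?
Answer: -1932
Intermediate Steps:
r(P) = 0 (r(P) = -(P - P)*sqrt(P)/4 = -0*sqrt(P) = -1/4*0 = 0)
(r(-17) - (131 - 119))*161 = (0 - (131 - 119))*161 = (0 - 1*12)*161 = (0 - 12)*161 = -12*161 = -1932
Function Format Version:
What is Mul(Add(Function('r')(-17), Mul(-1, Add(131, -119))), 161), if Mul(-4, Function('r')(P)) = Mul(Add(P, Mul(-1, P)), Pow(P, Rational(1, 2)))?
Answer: -1932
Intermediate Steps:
Function('r')(P) = 0 (Function('r')(P) = Mul(Rational(-1, 4), Mul(Add(P, Mul(-1, P)), Pow(P, Rational(1, 2)))) = Mul(Rational(-1, 4), Mul(0, Pow(P, Rational(1, 2)))) = Mul(Rational(-1, 4), 0) = 0)
Mul(Add(Function('r')(-17), Mul(-1, Add(131, -119))), 161) = Mul(Add(0, Mul(-1, Add(131, -119))), 161) = Mul(Add(0, Mul(-1, 12)), 161) = Mul(Add(0, -12), 161) = Mul(-12, 161) = -1932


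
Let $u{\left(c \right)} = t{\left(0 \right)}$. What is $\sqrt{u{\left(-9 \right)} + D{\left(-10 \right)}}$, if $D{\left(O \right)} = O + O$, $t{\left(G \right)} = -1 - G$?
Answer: $i \sqrt{21} \approx 4.5826 i$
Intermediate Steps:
$u{\left(c \right)} = -1$ ($u{\left(c \right)} = -1 - 0 = -1 + 0 = -1$)
$D{\left(O \right)} = 2 O$
$\sqrt{u{\left(-9 \right)} + D{\left(-10 \right)}} = \sqrt{-1 + 2 \left(-10\right)} = \sqrt{-1 - 20} = \sqrt{-21} = i \sqrt{21}$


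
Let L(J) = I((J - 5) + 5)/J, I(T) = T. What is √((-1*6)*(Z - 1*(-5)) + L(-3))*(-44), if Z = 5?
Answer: -44*I*√59 ≈ -337.97*I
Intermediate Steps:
L(J) = 1 (L(J) = ((J - 5) + 5)/J = ((-5 + J) + 5)/J = J/J = 1)
√((-1*6)*(Z - 1*(-5)) + L(-3))*(-44) = √((-1*6)*(5 - 1*(-5)) + 1)*(-44) = √(-6*(5 + 5) + 1)*(-44) = √(-6*10 + 1)*(-44) = √(-60 + 1)*(-44) = √(-59)*(-44) = (I*√59)*(-44) = -44*I*√59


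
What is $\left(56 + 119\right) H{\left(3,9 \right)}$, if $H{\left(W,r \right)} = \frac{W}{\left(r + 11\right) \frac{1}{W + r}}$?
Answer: $315$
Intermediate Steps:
$H{\left(W,r \right)} = \frac{W \left(W + r\right)}{11 + r}$ ($H{\left(W,r \right)} = \frac{W}{\left(11 + r\right) \frac{1}{W + r}} = \frac{W}{\frac{1}{W + r} \left(11 + r\right)} = W \frac{W + r}{11 + r} = \frac{W \left(W + r\right)}{11 + r}$)
$\left(56 + 119\right) H{\left(3,9 \right)} = \left(56 + 119\right) \frac{3 \left(3 + 9\right)}{11 + 9} = 175 \cdot 3 \cdot \frac{1}{20} \cdot 12 = 175 \cdot \frac{9}{5} = 315$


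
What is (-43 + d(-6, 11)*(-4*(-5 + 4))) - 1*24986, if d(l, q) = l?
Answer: -25053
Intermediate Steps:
(-43 + d(-6, 11)*(-4*(-5 + 4))) - 1*24986 = (-43 - (-24)*(-5 + 4)) - 1*24986 = (-43 - (-24)*(-1)) - 24986 = (-43 - 6*4) - 24986 = (-43 - 24) - 24986 = -67 - 24986 = -25053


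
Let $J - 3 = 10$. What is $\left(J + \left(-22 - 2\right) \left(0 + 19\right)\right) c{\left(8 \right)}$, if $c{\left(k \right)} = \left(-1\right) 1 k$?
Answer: $3544$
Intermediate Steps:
$J = 13$ ($J = 3 + 10 = 13$)
$c{\left(k \right)} = - k$
$\left(J + \left(-22 - 2\right) \left(0 + 19\right)\right) c{\left(8 \right)} = \left(13 + \left(-22 - 2\right) \left(0 + 19\right)\right) \left(\left(-1\right) 8\right) = \left(13 - 456\right) \left(-8\right) = \left(-443\right) \left(-8\right) = 3544$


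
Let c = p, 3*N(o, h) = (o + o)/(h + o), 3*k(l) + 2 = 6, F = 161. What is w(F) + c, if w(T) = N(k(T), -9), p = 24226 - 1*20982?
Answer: 223828/69 ≈ 3243.9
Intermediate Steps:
k(l) = 4/3 (k(l) = -⅔ + (⅓)*6 = -⅔ + 2 = 4/3)
p = 3244 (p = 24226 - 20982 = 3244)
N(o, h) = 2*o/(3*(h + o)) (N(o, h) = ((o + o)/(h + o))/3 = ((2*o)/(h + o))/3 = (2*o/(h + o))/3 = 2*o/(3*(h + o)))
c = 3244
w(T) = -8/69 (w(T) = (⅔)*(4/3)/(-9 + 4/3) = (⅔)*(4/3)/(-23/3) = (⅔)*(4/3)*(-3/23) = -8/69)
w(F) + c = -8/69 + 3244 = 223828/69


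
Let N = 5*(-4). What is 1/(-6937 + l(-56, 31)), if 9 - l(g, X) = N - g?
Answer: -1/6964 ≈ -0.00014360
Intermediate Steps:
N = -20
l(g, X) = 29 + g (l(g, X) = 9 - (-20 - g) = 9 + (20 + g) = 29 + g)
1/(-6937 + l(-56, 31)) = 1/(-6937 + (29 - 56)) = 1/(-6937 - 27) = 1/(-6964) = -1/6964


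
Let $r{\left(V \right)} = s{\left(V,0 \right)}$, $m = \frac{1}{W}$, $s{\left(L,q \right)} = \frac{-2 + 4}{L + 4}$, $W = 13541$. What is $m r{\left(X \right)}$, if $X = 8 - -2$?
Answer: $\frac{1}{94787} \approx 1.055 \cdot 10^{-5}$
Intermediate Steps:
$s{\left(L,q \right)} = \frac{2}{4 + L}$
$m = \frac{1}{13541} \approx 7.385 \cdot 10^{-5}$
$X = 10$ ($X = 8 + 2 = 10$)
$r{\left(V \right)} = \frac{2}{4 + V}$
$m r{\left(X \right)} = \frac{2 \frac{1}{4 + 10}}{13541} = \frac{2 \cdot \frac{1}{14}}{13541} = \frac{1}{13541} \cdot \frac{1}{7} = \frac{1}{94787}$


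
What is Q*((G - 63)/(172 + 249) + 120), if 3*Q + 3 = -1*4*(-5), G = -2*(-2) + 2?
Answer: 285957/421 ≈ 679.23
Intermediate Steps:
G = 6 (G = 4 + 2 = 6)
Q = 17/3 (Q = -1 + (-1*4*(-5))/3 = -1 + (-4*(-5))/3 = -1 + (⅓)*20 = -1 + 20/3 = 17/3 ≈ 5.6667)
Q*((G - 63)/(172 + 249) + 120) = 17*((6 - 63)/(172 + 249) + 120)/3 = 17*(-57/421 + 120)/3 = (17/3)*(50463/421) = 285957/421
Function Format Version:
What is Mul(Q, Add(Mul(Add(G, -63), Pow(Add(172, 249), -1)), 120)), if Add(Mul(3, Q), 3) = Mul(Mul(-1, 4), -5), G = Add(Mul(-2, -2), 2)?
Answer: Rational(285957, 421) ≈ 679.23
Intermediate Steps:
G = 6 (G = Add(4, 2) = 6)
Q = Rational(17, 3) (Q = Add(-1, Mul(Rational(1, 3), Mul(Mul(-1, 4), -5))) = Add(-1, Mul(Rational(1, 3), Mul(-4, -5))) = Add(-1, Mul(Rational(1, 3), 20)) = Add(-1, Rational(20, 3)) = Rational(17, 3) ≈ 5.6667)
Mul(Q, Add(Mul(Add(G, -63), Pow(Add(172, 249), -1)), 120)) = Mul(Rational(17, 3), Add(Mul(Add(6, -63), Pow(Add(172, 249), -1)), 120)) = Mul(Rational(17, 3), Add(Mul(-57, Pow(421, -1)), 120)) = Mul(Rational(17, 3), Add(Mul(-57, Rational(1, 421)), 120)) = Mul(Rational(17, 3), Add(Rational(-57, 421), 120)) = Mul(Rational(17, 3), Rational(50463, 421)) = Rational(285957, 421)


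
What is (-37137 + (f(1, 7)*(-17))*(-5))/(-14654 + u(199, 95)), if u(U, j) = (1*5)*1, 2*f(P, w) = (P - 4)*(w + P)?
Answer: 12719/4883 ≈ 2.6048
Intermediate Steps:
f(P, w) = (-4 + P)*(P + w)/2 (f(P, w) = ((P - 4)*(w + P))/2 = ((-4 + P)*(P + w))/2 = (-4 + P)*(P + w)/2)
u(U, j) = 5 (u(U, j) = 5*1 = 5)
(-37137 + (f(1, 7)*(-17))*(-5))/(-14654 + u(199, 95)) = (-37137 + (((½)*1² - 2*1 - 2*7 + (½)*1*7)*(-17))*(-5))/(-14654 + 5) = (-37137 + (((½)*1 - 2 - 14 + 7/2)*(-17))*(-5))/(-14649) = (-37137 + ((½ - 2 - 14 + 7/2)*(-17))*(-5))*(-1/14649) = (-37137 - 12*(-17)*(-5))*(-1/14649) = (-37137 + 204*(-5))*(-1/14649) = (-37137 - 1020)*(-1/14649) = -38157*(-1/14649) = 12719/4883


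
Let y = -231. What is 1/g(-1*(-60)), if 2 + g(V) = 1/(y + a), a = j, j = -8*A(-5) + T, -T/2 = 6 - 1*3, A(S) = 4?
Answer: -269/539 ≈ -0.49907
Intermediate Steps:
T = -6 (T = -2*(6 - 1*3) = -2*(6 - 3) = -2*3 = -6)
j = -38 (j = -8*4 - 6 = -32 - 6 = -38)
a = -38
g(V) = -539/269 (g(V) = -2 + 1/(-231 - 38) = -2 + 1/(-269) = -2 - 1/269 = -539/269)
1/g(-1*(-60)) = 1/(-539/269) = -269/539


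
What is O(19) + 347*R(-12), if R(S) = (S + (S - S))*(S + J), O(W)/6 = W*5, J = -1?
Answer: 54702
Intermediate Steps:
O(W) = 30*W (O(W) = 6*(W*5) = 6*(5*W) = 30*W)
R(S) = S*(-1 + S) (R(S) = (S + (S - S))*(S - 1) = (S + 0)*(-1 + S) = S*(-1 + S))
O(19) + 347*R(-12) = 30*19 + 347*(-12*(-1 - 12)) = 570 + 347*(-12*(-13)) = 570 + 347*156 = 570 + 54132 = 54702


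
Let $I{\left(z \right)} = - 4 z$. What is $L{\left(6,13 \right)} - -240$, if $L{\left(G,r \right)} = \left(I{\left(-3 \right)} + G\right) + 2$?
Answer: $260$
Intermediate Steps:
$L{\left(G,r \right)} = 14 + G$ ($L{\left(G,r \right)} = \left(\left(-4\right) \left(-3\right) + G\right) + 2 = \left(12 + G\right) + 2 = 14 + G$)
$L{\left(6,13 \right)} - -240 = \left(14 + 6\right) - -240 = 20 + 240 = 260$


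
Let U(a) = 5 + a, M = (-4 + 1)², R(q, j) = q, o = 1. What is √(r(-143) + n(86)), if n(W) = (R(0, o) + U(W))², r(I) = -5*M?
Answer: 2*√2059 ≈ 90.752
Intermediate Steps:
M = 9 (M = (-3)² = 9)
r(I) = -45 (r(I) = -5*9 = -45)
n(W) = (5 + W)² (n(W) = (0 + (5 + W))² = (5 + W)²)
√(r(-143) + n(86)) = √(-45 + (5 + 86)²) = √(-45 + 91²) = √(-45 + 8281) = √8236 = 2*√2059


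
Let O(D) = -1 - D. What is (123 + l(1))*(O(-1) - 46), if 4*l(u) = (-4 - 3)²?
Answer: -12443/2 ≈ -6221.5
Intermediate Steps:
l(u) = 49/4 (l(u) = (-4 - 3)²/4 = (¼)*(-7)² = (¼)*49 = 49/4)
(123 + l(1))*(O(-1) - 46) = (123 + 49/4)*((-1 - 1*(-1)) - 46) = 541*((-1 + 1) - 46)/4 = 541*(0 - 46)/4 = (541/4)*(-46) = -12443/2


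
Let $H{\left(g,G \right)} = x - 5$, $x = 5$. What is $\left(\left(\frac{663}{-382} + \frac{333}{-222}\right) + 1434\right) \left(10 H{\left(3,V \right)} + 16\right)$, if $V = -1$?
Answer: $\frac{4372416}{191} \approx 22892.0$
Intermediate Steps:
$H{\left(g,G \right)} = 0$ ($H{\left(g,G \right)} = 5 - 5 = 0$)
$\left(\left(\frac{663}{-382} + \frac{333}{-222}\right) + 1434\right) \left(10 H{\left(3,V \right)} + 16\right) = \left(\left(\frac{663}{-382} + \frac{333}{-222}\right) + 1434\right) \left(10 \cdot 0 + 16\right) = \left(\left(663 \left(- \frac{1}{382}\right) + 333 \left(- \frac{1}{222}\right)\right) + 1434\right) \left(0 + 16\right) = \left(\left(- \frac{663}{382} - \frac{3}{2}\right) + 1434\right) 16 = \left(- \frac{618}{191} + 1434\right) 16 = \frac{273276}{191} \cdot 16 = \frac{4372416}{191}$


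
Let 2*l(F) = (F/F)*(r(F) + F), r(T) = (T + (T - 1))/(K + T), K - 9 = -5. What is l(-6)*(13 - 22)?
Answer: -9/4 ≈ -2.2500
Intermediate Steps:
K = 4 (K = 9 - 5 = 4)
r(T) = (-1 + 2*T)/(4 + T) (r(T) = (T + (T - 1))/(4 + T) = (T + (-1 + T))/(4 + T) = (-1 + 2*T)/(4 + T))
l(F) = F/2 + (-1 + 2*F)/(2*(4 + F)) (l(F) = ((F/F)*((-1 + 2*F)/(4 + F) + F))/2 = (1*(F + (-1 + 2*F)/(4 + F)))/2 = (F + (-1 + 2*F)/(4 + F))/2 = F/2 + (-1 + 2*F)/(2*(4 + F)))
l(-6)*(13 - 22) = ((-1 + (-6)² + 6*(-6))/(2*(4 - 6)))*(13 - 22) = ((½)*(-1 + 36 - 36)/(-2))*(-9) = ((½)*(-½)*(-1))*(-9) = (¼)*(-9) = -9/4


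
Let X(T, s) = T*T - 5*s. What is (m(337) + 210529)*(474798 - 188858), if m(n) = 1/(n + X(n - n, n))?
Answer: 20286949110135/337 ≈ 6.0199e+10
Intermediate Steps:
X(T, s) = T**2 - 5*s
m(n) = -1/(4*n) (m(n) = 1/(n + ((n - n)**2 - 5*n)) = 1/(n + (0**2 - 5*n)) = 1/(n + (0 - 5*n)) = 1/(n - 5*n) = 1/(-4*n) = -1/(4*n))
(m(337) + 210529)*(474798 - 188858) = (-1/4/337 + 210529)*(474798 - 188858) = (-1/4*1/337 + 210529)*285940 = (-1/1348 + 210529)*285940 = (283793091/1348)*285940 = 20286949110135/337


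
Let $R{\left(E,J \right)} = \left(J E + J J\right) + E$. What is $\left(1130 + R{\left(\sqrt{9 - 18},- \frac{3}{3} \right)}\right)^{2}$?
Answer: $1279161$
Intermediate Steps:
$R{\left(E,J \right)} = E + J^{2} + E J$ ($R{\left(E,J \right)} = \left(E J + J^{2}\right) + E = \left(J^{2} + E J\right) + E = E + J^{2} + E J$)
$\left(1130 + R{\left(\sqrt{9 - 18},- \frac{3}{3} \right)}\right)^{2} = \left(1130 + \left(\sqrt{9 - 18} + \left(- \frac{3}{3}\right)^{2} + \sqrt{9 - 18} \left(- \frac{3}{3}\right)\right)\right)^{2} = \left(1130 + \left(\sqrt{-9} + \left(\left(-3\right) \frac{1}{3}\right)^{2} + \sqrt{-9} \left(\left(-3\right) \frac{1}{3}\right)\right)\right)^{2} = \left(1130 + \left(3 i + \left(-1\right)^{2} + 3 i \left(-1\right)\right)\right)^{2} = \left(1130 + \left(3 i + 1 - 3 i\right)\right)^{2} = \left(1130 + 1\right)^{2} = 1131^{2} = 1279161$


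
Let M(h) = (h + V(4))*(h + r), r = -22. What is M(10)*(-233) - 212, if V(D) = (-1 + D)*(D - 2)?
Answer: 44524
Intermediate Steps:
V(D) = (-1 + D)*(-2 + D)
M(h) = (-22 + h)*(6 + h) (M(h) = (h + (2 + 4² - 3*4))*(h - 22) = (h + (2 + 16 - 12))*(-22 + h) = (h + 6)*(-22 + h) = (6 + h)*(-22 + h) = (-22 + h)*(6 + h))
M(10)*(-233) - 212 = (-132 + 10² - 16*10)*(-233) - 212 = (-132 + 100 - 160)*(-233) - 212 = -192*(-233) - 212 = 44736 - 212 = 44524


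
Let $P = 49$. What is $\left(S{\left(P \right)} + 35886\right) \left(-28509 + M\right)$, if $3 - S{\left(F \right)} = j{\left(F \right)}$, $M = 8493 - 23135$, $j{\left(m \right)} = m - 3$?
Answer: $-1546661293$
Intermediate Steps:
$j{\left(m \right)} = -3 + m$
$M = -14642$ ($M = 8493 - 23135 = -14642$)
$S{\left(F \right)} = 6 - F$ ($S{\left(F \right)} = 3 - \left(-3 + F\right) = 6 - F$)
$\left(S{\left(P \right)} + 35886\right) \left(-28509 + M\right) = \left(\left(6 - 49\right) + 35886\right) \left(-28509 - 14642\right) = \left(\left(6 - 49\right) + 35886\right) \left(-43151\right) = \left(-43 + 35886\right) \left(-43151\right) = 35843 \left(-43151\right) = -1546661293$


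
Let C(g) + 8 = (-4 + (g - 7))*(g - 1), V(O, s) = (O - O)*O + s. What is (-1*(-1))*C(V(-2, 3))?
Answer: -24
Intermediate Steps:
V(O, s) = s (V(O, s) = 0*O + s = 0 + s = s)
C(g) = -8 + (-1 + g)*(-11 + g) (C(g) = -8 + (-4 + (g - 7))*(g - 1) = -8 + (-4 + (-7 + g))*(-1 + g) = -8 + (-11 + g)*(-1 + g) = -8 + (-1 + g)*(-11 + g))
(-1*(-1))*C(V(-2, 3)) = (-1*(-1))*(3 + 3² - 12*3) = 1*(3 + 9 - 36) = 1*(-24) = -24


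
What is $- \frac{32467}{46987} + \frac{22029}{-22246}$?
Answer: $- \frac{251048215}{149324686} \approx -1.6812$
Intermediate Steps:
$- \frac{32467}{46987} + \frac{22029}{-22246} = \left(-32467\right) \frac{1}{46987} + 22029 \left(- \frac{1}{22246}\right) = - \frac{32467}{46987} - \frac{3147}{3178} = - \frac{251048215}{149324686}$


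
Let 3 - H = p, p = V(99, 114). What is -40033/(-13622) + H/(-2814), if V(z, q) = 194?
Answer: 588034/195573 ≈ 3.0067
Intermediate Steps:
p = 194
H = -191 (H = 3 - 1*194 = 3 - 194 = -191)
-40033/(-13622) + H/(-2814) = -40033/(-13622) - 191/(-2814) = -40033*(-1/13622) - 191*(-1/2814) = 817/278 + 191/2814 = 588034/195573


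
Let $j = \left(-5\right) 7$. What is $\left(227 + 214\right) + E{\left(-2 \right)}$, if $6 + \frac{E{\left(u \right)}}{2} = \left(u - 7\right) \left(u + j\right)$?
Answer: $1095$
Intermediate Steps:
$j = -35$
$E{\left(u \right)} = -12 + 2 \left(-35 + u\right) \left(-7 + u\right)$ ($E{\left(u \right)} = -12 + 2 \left(u - 7\right) \left(u - 35\right) = -12 + 2 \left(-7 + u\right) \left(-35 + u\right) = -12 + 2 \left(-35 + u\right) \left(-7 + u\right)$)
$\left(227 + 214\right) + E{\left(-2 \right)} = \left(227 + 214\right) + \left(478 - -168 + 2 \left(-2\right)^{2}\right) = 441 + \left(478 + 168 + 2 \cdot 4\right) = 441 + \left(478 + 168 + 8\right) = 441 + 654 = 1095$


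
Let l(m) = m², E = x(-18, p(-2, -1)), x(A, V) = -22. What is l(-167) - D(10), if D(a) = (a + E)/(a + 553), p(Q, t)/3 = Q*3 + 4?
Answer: 15701519/563 ≈ 27889.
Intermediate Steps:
p(Q, t) = 12 + 9*Q (p(Q, t) = 3*(Q*3 + 4) = 3*(3*Q + 4) = 3*(4 + 3*Q) = 12 + 9*Q)
E = -22
D(a) = (-22 + a)/(553 + a) (D(a) = (a - 22)/(a + 553) = (-22 + a)/(553 + a))
l(-167) - D(10) = (-167)² - (-22 + 10)/(553 + 10) = 27889 - (-12)/563 = 27889 - 1*(-12/563) = 27889 + 12/563 = 15701519/563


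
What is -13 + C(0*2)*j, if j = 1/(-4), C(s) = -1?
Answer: -51/4 ≈ -12.750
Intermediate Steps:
j = -¼ ≈ -0.25000
-13 + C(0*2)*j = -13 - 1*(-¼) = -13 + ¼ = -51/4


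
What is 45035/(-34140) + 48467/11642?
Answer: 113036591/39745788 ≈ 2.8440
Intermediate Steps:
45035/(-34140) + 48467/11642 = 45035*(-1/34140) + 48467*(1/11642) = -9007/6828 + 48467/11642 = 113036591/39745788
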